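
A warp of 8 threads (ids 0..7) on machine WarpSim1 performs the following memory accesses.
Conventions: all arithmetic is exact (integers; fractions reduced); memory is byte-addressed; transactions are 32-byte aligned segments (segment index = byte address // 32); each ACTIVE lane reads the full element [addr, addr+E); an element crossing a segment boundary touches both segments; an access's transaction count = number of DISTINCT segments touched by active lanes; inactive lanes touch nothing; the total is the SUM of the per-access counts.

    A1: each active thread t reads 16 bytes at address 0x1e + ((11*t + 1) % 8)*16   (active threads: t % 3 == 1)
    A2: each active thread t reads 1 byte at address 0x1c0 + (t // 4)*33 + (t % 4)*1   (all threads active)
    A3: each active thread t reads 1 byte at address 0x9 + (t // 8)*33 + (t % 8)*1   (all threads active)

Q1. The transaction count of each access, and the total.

A1: 3 transactions
A2: 2 transactions
A3: 1 transaction

Answer: 3,2,1; total 6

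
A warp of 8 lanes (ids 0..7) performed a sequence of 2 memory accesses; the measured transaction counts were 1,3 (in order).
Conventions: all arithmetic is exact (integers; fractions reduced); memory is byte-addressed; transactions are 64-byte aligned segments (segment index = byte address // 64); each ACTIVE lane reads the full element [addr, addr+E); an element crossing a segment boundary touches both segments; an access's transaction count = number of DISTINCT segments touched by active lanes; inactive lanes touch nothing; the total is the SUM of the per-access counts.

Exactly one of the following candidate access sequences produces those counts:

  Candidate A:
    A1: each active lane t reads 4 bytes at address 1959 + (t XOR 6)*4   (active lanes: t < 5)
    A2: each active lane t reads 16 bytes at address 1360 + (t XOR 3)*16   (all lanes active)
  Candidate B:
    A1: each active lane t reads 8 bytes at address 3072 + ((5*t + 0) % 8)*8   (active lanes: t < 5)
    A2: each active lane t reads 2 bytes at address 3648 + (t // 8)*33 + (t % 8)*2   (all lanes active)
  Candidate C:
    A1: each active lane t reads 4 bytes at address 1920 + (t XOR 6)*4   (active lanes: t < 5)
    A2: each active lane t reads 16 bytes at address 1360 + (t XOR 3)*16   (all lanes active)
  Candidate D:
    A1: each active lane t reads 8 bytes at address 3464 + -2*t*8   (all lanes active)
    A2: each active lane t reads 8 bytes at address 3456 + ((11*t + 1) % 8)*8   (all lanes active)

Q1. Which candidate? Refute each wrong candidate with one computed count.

A: A1 gives 2 transactions, not 1
B: A2 gives 1 transaction, not 3
D: A1 gives 3 transactions, not 1
C: all counts match (1,3)

Answer: C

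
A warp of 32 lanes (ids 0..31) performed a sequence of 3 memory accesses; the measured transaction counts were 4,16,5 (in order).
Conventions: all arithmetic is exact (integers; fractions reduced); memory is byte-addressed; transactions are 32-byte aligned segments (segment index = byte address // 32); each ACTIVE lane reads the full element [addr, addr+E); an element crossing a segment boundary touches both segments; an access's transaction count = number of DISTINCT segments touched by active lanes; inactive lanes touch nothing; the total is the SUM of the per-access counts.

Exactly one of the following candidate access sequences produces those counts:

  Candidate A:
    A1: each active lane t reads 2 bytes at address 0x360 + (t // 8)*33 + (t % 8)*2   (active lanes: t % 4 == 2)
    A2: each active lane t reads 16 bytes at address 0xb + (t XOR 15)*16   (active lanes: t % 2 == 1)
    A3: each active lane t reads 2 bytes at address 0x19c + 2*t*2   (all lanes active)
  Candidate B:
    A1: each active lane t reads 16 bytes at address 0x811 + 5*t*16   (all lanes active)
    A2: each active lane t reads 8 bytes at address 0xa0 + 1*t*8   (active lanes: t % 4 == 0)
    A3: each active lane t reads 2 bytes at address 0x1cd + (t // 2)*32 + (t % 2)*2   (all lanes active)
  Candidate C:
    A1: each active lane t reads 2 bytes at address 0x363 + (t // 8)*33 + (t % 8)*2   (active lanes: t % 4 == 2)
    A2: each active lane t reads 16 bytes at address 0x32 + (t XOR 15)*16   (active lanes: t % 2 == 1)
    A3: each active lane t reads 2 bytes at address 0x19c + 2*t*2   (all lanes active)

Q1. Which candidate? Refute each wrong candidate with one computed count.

B: A1 gives 48 transactions, not 4
C: A2 gives 17 transactions, not 16
A: all counts match (4,16,5)

Answer: A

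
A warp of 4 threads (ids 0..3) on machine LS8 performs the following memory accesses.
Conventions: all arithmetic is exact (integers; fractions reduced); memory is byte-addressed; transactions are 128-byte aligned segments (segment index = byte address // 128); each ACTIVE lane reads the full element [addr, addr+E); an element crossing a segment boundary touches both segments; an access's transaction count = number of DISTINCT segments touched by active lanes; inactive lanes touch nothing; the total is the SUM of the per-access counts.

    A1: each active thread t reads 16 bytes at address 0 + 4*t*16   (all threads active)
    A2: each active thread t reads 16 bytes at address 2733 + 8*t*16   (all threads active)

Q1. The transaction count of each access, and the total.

A1: 2 transactions
A2: 4 transactions

Answer: 2,4; total 6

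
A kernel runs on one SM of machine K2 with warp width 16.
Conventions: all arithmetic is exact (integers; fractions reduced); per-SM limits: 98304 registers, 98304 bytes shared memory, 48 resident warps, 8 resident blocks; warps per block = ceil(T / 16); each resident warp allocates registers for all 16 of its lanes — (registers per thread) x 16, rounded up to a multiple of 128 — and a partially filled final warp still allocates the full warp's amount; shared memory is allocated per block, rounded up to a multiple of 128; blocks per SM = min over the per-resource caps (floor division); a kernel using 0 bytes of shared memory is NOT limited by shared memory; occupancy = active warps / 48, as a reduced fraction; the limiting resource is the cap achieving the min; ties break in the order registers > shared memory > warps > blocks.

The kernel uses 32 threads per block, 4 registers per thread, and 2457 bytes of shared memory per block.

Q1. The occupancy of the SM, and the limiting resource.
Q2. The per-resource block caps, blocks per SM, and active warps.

Answer: occupancy 1/3, limited by blocks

registers: 384 blocks
shared memory: 38 blocks
warps: 24 blocks
blocks: 8 blocks

Answer: 8 blocks, 16 active warps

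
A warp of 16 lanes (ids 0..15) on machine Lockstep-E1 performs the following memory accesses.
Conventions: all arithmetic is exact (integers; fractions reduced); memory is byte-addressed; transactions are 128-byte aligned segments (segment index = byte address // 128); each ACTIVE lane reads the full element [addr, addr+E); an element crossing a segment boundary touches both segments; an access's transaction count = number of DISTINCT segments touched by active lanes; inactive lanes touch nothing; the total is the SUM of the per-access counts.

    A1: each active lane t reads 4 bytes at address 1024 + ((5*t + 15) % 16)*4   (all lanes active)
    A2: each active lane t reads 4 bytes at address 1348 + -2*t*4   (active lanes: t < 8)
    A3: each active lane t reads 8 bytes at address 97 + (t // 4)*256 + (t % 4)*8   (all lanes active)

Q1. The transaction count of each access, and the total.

A1: 1 transaction
A2: 1 transaction
A3: 8 transactions

Answer: 1,1,8; total 10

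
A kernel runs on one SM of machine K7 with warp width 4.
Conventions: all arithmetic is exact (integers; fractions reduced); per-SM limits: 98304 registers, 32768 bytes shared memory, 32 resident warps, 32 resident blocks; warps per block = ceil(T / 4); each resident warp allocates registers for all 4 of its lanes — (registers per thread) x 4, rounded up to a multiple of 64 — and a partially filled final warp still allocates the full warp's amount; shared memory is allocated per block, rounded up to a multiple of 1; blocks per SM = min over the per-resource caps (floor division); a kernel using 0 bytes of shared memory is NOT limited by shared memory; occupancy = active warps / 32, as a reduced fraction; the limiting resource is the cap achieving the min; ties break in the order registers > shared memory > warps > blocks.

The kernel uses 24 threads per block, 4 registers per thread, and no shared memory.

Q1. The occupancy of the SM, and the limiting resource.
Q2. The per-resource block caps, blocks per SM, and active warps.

Answer: occupancy 15/16, limited by warps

registers: 256 blocks
shared memory: no limit (kernel uses none)
warps: 5 blocks
blocks: 32 blocks

Answer: 5 blocks, 30 active warps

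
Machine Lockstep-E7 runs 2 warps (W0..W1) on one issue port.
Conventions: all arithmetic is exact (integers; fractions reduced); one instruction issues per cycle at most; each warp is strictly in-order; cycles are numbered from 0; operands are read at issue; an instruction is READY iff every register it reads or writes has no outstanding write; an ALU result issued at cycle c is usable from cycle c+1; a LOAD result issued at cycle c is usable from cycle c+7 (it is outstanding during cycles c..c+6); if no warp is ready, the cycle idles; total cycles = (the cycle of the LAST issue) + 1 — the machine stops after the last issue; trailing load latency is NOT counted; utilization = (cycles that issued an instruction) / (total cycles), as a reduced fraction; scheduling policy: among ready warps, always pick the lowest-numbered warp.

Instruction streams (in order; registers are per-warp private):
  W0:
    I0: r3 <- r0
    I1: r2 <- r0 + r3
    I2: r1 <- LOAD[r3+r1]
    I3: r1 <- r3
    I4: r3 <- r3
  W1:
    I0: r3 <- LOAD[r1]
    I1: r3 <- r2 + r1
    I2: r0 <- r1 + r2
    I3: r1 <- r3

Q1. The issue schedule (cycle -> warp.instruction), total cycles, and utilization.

cycle 0: W0.I0
cycle 1: W0.I1
cycle 2: W0.I2
cycle 3: W1.I0
cycle 4: idle
cycle 5: idle
cycle 6: idle
cycle 7: idle
cycle 8: idle
cycle 9: W0.I3
cycle 10: W0.I4
cycle 11: W1.I1
cycle 12: W1.I2
cycle 13: W1.I3

Answer: 14 cycles, utilization 9/14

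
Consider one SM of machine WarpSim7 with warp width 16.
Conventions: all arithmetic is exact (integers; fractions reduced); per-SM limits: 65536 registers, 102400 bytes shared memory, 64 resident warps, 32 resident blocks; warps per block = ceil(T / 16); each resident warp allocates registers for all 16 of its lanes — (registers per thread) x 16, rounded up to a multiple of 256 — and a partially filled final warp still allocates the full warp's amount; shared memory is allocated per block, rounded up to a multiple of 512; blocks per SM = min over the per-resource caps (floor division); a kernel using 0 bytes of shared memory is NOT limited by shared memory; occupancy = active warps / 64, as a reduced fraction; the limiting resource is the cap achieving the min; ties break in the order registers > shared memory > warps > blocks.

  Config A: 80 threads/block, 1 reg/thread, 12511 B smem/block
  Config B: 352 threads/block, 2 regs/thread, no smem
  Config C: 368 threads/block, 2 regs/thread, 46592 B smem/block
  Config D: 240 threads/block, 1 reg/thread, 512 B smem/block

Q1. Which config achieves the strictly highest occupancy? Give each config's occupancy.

occupancies: A 5/8, B 11/16, C 23/32, D 15/16

Answer: D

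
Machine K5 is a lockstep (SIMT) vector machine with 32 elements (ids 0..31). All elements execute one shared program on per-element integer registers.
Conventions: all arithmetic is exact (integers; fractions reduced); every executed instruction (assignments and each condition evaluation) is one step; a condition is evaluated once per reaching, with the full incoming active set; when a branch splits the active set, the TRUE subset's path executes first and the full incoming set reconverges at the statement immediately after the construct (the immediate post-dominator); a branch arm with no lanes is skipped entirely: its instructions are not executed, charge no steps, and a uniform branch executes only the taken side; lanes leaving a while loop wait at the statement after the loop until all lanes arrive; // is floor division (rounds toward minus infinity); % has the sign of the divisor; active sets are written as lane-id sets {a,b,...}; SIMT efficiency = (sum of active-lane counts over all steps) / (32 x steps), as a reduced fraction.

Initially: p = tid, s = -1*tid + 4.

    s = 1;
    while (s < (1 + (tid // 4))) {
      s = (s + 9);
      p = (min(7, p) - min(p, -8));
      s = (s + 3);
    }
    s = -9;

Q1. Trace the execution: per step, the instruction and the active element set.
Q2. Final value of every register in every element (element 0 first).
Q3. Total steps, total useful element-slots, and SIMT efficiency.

step 0: s <- 1                       {0,1,2,3,4,5,6,7,8,9,10,11,12,13,14,15,16,17,18,19,20,21,22,23,24,25,26,27,28,29,30,31}
step 1: eval (s < (1 + (tid // 4)))  {0,1,2,3,4,5,6,7,8,9,10,11,12,13,14,15,16,17,18,19,20,21,22,23,24,25,26,27,28,29,30,31}
step 2: s <- (s + 9)                 {4,5,6,7,8,9,10,11,12,13,14,15,16,17,18,19,20,21,22,23,24,25,26,27,28,29,30,31}
step 3: p <- (min(7, p) - min(p, -8)) {4,5,6,7,8,9,10,11,12,13,14,15,16,17,18,19,20,21,22,23,24,25,26,27,28,29,30,31}
step 4: s <- (s + 3)                 {4,5,6,7,8,9,10,11,12,13,14,15,16,17,18,19,20,21,22,23,24,25,26,27,28,29,30,31}
step 5: eval (s < (1 + (tid // 4)))  {4,5,6,7,8,9,10,11,12,13,14,15,16,17,18,19,20,21,22,23,24,25,26,27,28,29,30,31}
step 6: s <- -9                      {0,1,2,3,4,5,6,7,8,9,10,11,12,13,14,15,16,17,18,19,20,21,22,23,24,25,26,27,28,29,30,31}

Answer: 7 steps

p: 0,1,2,3,12,13,14,15,15,15,15,15,15,15,15,15,15,15,15,15,15,15,15,15,15,15,15,15,15,15,15,15
s: -9,-9,-9,-9,-9,-9,-9,-9,-9,-9,-9,-9,-9,-9,-9,-9,-9,-9,-9,-9,-9,-9,-9,-9,-9,-9,-9,-9,-9,-9,-9,-9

steps = 7; useful = 208; efficiency = 208/224 = 13/14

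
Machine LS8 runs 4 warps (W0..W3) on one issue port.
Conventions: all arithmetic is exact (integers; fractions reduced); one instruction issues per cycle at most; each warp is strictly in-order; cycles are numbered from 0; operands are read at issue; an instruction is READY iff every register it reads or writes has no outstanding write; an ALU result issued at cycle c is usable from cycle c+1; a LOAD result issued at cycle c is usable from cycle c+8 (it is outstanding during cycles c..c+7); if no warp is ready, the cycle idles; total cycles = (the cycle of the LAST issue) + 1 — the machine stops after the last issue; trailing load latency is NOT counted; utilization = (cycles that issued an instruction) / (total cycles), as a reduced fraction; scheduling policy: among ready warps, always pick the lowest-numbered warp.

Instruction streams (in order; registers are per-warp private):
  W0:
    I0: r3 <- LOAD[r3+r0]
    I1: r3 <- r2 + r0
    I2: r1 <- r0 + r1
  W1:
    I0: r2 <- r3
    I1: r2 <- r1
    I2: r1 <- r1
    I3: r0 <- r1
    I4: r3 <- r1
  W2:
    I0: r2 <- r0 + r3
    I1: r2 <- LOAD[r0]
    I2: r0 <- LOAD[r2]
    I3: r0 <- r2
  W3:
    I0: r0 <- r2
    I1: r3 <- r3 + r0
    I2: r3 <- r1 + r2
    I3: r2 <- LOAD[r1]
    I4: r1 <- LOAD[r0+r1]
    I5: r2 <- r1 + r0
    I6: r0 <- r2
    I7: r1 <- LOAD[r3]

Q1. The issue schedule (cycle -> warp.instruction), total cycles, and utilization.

cycle 0: W0.I0
cycle 1: W1.I0
cycle 2: W1.I1
cycle 3: W1.I2
cycle 4: W1.I3
cycle 5: W1.I4
cycle 6: W2.I0
cycle 7: W2.I1
cycle 8: W0.I1
cycle 9: W0.I2
cycle 10: W3.I0
cycle 11: W3.I1
cycle 12: W3.I2
cycle 13: W3.I3
cycle 14: W3.I4
cycle 15: W2.I2
cycle 16: idle
cycle 17: idle
cycle 18: idle
cycle 19: idle
cycle 20: idle
cycle 21: idle
cycle 22: W3.I5
cycle 23: W2.I3
cycle 24: W3.I6
cycle 25: W3.I7

Answer: 26 cycles, utilization 10/13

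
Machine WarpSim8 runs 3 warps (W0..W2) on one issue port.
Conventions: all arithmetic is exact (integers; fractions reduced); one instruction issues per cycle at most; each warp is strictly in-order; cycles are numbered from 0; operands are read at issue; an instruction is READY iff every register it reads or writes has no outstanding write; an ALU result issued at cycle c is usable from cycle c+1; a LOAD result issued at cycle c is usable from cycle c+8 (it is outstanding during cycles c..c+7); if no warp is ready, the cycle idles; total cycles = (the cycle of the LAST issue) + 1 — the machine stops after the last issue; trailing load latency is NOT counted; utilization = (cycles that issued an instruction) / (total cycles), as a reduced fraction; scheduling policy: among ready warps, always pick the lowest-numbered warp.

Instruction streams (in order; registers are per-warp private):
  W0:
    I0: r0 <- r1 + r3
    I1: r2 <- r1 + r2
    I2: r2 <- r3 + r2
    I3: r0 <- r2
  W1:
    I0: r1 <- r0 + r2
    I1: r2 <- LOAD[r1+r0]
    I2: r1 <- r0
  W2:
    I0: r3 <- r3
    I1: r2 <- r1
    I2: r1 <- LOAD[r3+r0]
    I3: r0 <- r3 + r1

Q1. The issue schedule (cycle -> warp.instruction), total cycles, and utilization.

cycle 0: W0.I0
cycle 1: W0.I1
cycle 2: W0.I2
cycle 3: W0.I3
cycle 4: W1.I0
cycle 5: W1.I1
cycle 6: W1.I2
cycle 7: W2.I0
cycle 8: W2.I1
cycle 9: W2.I2
cycle 10: idle
cycle 11: idle
cycle 12: idle
cycle 13: idle
cycle 14: idle
cycle 15: idle
cycle 16: idle
cycle 17: W2.I3

Answer: 18 cycles, utilization 11/18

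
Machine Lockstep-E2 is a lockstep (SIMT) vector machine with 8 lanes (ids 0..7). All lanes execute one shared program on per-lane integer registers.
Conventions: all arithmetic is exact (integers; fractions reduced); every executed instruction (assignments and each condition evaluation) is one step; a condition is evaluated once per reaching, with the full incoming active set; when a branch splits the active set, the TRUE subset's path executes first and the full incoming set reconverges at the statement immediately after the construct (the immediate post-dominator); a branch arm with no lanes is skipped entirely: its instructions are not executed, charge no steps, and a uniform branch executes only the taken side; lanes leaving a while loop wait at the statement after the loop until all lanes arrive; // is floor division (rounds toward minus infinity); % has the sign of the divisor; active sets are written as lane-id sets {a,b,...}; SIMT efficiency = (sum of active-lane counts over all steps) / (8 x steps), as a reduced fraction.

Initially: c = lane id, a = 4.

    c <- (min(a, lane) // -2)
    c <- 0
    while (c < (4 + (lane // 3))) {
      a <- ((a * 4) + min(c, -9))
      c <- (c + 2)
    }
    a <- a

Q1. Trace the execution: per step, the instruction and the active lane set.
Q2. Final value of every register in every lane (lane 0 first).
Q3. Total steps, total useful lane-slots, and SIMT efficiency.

step 0: c <- (min(a, lane) // -2)    {0,1,2,3,4,5,6,7}
step 1: c <- 0                       {0,1,2,3,4,5,6,7}
step 2: eval (c < (4 + (lane // 3))) {0,1,2,3,4,5,6,7}
step 3: a <- ((a * 4) + min(c, -9))  {0,1,2,3,4,5,6,7}
step 4: c <- (c + 2)                 {0,1,2,3,4,5,6,7}
step 5: eval (c < (4 + (lane // 3))) {0,1,2,3,4,5,6,7}
step 6: a <- ((a * 4) + min(c, -9))  {0,1,2,3,4,5,6,7}
step 7: c <- (c + 2)                 {0,1,2,3,4,5,6,7}
step 8: eval (c < (4 + (lane // 3))) {0,1,2,3,4,5,6,7}
step 9: a <- ((a * 4) + min(c, -9))  {3,4,5,6,7}
step 10: c <- (c + 2)                 {3,4,5,6,7}
step 11: eval (c < (4 + (lane // 3))) {3,4,5,6,7}
step 12: a <- a                       {0,1,2,3,4,5,6,7}

Answer: 13 steps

c: 4,4,4,6,6,6,6,6
a: 19,19,19,67,67,67,67,67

steps = 13; useful = 95; efficiency = 95/104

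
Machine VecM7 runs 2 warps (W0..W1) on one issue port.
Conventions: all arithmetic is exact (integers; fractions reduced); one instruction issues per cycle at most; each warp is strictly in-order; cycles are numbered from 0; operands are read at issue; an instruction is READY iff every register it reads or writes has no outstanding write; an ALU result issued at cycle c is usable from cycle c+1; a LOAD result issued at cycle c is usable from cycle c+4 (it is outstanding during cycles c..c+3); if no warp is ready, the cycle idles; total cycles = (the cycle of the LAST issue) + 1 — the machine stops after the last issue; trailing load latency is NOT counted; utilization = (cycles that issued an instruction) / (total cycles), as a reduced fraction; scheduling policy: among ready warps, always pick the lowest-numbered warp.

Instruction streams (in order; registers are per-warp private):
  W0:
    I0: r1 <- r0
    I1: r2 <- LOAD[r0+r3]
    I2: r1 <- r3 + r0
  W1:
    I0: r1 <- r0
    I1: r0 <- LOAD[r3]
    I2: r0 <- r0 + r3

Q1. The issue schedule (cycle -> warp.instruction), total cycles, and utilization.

cycle 0: W0.I0
cycle 1: W0.I1
cycle 2: W0.I2
cycle 3: W1.I0
cycle 4: W1.I1
cycle 5: idle
cycle 6: idle
cycle 7: idle
cycle 8: W1.I2

Answer: 9 cycles, utilization 2/3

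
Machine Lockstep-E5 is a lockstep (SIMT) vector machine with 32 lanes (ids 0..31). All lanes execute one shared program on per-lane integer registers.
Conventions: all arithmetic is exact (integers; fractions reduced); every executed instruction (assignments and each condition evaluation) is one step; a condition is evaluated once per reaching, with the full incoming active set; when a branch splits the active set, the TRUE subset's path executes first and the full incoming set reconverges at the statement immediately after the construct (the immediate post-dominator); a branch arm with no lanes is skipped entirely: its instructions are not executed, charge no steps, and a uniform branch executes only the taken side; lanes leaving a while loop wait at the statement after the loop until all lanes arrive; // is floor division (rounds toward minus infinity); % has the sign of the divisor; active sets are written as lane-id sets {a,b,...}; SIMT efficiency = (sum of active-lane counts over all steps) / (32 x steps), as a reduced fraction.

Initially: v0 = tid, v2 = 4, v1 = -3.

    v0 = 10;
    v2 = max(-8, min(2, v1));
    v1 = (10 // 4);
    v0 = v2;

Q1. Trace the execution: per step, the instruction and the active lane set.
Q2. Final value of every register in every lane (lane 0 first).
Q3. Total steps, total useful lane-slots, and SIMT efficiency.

step 0: v0 <- 10                     {0,1,2,3,4,5,6,7,8,9,10,11,12,13,14,15,16,17,18,19,20,21,22,23,24,25,26,27,28,29,30,31}
step 1: v2 <- max(-8, min(2, v1))    {0,1,2,3,4,5,6,7,8,9,10,11,12,13,14,15,16,17,18,19,20,21,22,23,24,25,26,27,28,29,30,31}
step 2: v1 <- (10 // 4)              {0,1,2,3,4,5,6,7,8,9,10,11,12,13,14,15,16,17,18,19,20,21,22,23,24,25,26,27,28,29,30,31}
step 3: v0 <- v2                     {0,1,2,3,4,5,6,7,8,9,10,11,12,13,14,15,16,17,18,19,20,21,22,23,24,25,26,27,28,29,30,31}

Answer: 4 steps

v0: -3,-3,-3,-3,-3,-3,-3,-3,-3,-3,-3,-3,-3,-3,-3,-3,-3,-3,-3,-3,-3,-3,-3,-3,-3,-3,-3,-3,-3,-3,-3,-3
v2: -3,-3,-3,-3,-3,-3,-3,-3,-3,-3,-3,-3,-3,-3,-3,-3,-3,-3,-3,-3,-3,-3,-3,-3,-3,-3,-3,-3,-3,-3,-3,-3
v1: 2,2,2,2,2,2,2,2,2,2,2,2,2,2,2,2,2,2,2,2,2,2,2,2,2,2,2,2,2,2,2,2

steps = 4; useful = 128; efficiency = 128/128 = 1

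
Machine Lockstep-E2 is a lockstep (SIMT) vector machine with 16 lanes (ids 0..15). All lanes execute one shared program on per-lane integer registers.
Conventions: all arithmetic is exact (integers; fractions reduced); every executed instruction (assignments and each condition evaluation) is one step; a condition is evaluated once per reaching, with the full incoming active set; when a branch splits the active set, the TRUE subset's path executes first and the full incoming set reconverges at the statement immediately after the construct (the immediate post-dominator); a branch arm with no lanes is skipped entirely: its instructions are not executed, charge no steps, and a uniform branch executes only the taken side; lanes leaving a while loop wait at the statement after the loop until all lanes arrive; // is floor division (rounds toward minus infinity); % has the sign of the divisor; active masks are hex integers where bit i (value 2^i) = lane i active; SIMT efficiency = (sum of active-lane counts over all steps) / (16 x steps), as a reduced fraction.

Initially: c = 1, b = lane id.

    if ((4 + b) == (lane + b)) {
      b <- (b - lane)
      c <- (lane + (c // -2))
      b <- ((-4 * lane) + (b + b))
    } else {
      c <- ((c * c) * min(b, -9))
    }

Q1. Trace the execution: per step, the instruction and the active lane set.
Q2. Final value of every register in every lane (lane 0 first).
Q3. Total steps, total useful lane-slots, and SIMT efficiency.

step 0: eval ((4 + b) == (lane + b)) 0xffff
step 1: b <- (b - lane)              0x0010
step 2: c <- (lane + (c // -2))      0x0010
step 3: b <- ((-4 * lane) + (b + b)) 0x0010
step 4: c <- ((c * c) * min(b, -9))  0xffef

Answer: 5 steps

c: -9,-9,-9,-9,3,-9,-9,-9,-9,-9,-9,-9,-9,-9,-9,-9
b: 0,1,2,3,-16,5,6,7,8,9,10,11,12,13,14,15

steps = 5; useful = 34; efficiency = 34/80 = 17/40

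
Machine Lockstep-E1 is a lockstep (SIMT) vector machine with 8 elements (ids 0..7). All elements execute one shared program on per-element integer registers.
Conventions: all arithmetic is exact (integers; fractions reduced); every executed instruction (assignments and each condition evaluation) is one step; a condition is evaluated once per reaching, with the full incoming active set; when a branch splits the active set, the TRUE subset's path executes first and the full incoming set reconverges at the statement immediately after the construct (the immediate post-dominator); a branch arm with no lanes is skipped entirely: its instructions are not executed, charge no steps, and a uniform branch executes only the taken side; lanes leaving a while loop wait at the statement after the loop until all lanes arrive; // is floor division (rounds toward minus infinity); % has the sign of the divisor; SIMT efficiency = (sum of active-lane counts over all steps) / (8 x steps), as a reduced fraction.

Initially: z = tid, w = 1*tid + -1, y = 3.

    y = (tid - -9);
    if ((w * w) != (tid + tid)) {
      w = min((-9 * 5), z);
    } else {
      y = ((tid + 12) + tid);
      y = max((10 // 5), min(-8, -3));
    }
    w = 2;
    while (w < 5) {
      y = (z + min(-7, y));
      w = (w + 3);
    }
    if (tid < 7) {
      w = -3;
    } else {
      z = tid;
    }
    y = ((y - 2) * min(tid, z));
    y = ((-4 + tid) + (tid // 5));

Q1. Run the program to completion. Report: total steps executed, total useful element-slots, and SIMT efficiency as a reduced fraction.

Answer: 13 steps, 96 useful, 12/13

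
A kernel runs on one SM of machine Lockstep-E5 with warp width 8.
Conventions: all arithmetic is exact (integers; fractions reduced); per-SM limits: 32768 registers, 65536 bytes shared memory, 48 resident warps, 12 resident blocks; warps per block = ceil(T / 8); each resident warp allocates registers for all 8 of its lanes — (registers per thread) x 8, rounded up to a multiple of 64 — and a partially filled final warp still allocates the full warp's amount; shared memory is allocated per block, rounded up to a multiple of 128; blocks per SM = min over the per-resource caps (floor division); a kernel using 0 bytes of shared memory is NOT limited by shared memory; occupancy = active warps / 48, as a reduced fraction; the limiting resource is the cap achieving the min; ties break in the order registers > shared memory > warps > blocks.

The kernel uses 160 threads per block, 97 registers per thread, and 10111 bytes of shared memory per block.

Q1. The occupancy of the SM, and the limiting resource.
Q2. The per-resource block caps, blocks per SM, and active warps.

Answer: occupancy 5/12, limited by registers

registers: 1 block
shared memory: 6 blocks
warps: 2 blocks
blocks: 12 blocks

Answer: 1 block, 20 active warps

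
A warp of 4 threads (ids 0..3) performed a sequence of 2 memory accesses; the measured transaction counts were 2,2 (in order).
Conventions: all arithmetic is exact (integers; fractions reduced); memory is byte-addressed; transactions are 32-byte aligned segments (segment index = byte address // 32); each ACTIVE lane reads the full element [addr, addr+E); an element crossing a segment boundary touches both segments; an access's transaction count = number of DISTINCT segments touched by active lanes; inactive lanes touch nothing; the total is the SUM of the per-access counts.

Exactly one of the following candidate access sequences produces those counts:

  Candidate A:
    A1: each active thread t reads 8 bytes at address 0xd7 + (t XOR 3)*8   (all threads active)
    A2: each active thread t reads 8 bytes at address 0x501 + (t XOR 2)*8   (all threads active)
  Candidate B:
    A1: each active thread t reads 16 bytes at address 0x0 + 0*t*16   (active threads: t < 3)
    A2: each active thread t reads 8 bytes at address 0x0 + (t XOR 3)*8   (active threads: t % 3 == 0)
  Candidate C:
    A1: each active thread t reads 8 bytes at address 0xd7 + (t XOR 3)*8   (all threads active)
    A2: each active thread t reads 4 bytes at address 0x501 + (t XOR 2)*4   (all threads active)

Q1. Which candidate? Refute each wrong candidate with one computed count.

B: A1 gives 1 transaction, not 2
C: A2 gives 1 transaction, not 2
A: all counts match (2,2)

Answer: A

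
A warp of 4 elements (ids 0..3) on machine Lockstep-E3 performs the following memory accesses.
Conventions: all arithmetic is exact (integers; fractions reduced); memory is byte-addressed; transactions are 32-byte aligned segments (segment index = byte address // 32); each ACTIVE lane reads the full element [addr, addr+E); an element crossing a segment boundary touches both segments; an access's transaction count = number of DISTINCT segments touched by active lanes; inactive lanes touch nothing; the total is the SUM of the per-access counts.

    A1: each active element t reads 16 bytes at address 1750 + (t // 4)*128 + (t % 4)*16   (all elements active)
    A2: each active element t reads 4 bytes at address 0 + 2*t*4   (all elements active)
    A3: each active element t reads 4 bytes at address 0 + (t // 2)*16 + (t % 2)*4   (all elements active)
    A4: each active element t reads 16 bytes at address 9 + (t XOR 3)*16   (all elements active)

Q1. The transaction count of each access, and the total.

A1: 3 transactions
A2: 1 transaction
A3: 1 transaction
A4: 3 transactions

Answer: 3,1,1,3; total 8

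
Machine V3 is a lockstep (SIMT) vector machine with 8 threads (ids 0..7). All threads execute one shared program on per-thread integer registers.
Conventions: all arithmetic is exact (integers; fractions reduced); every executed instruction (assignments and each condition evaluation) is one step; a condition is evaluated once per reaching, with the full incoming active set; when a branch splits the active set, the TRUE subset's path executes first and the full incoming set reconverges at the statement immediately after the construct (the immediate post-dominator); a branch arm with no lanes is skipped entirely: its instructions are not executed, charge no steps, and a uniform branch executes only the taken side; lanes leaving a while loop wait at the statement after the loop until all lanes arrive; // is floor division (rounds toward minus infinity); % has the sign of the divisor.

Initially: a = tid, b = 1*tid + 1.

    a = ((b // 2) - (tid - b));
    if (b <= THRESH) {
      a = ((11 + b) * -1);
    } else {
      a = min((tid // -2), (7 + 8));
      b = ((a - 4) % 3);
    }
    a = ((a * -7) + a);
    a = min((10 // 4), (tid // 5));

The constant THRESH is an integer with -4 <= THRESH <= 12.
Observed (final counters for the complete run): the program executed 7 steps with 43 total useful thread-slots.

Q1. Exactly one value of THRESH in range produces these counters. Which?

Answer: THRESH = 5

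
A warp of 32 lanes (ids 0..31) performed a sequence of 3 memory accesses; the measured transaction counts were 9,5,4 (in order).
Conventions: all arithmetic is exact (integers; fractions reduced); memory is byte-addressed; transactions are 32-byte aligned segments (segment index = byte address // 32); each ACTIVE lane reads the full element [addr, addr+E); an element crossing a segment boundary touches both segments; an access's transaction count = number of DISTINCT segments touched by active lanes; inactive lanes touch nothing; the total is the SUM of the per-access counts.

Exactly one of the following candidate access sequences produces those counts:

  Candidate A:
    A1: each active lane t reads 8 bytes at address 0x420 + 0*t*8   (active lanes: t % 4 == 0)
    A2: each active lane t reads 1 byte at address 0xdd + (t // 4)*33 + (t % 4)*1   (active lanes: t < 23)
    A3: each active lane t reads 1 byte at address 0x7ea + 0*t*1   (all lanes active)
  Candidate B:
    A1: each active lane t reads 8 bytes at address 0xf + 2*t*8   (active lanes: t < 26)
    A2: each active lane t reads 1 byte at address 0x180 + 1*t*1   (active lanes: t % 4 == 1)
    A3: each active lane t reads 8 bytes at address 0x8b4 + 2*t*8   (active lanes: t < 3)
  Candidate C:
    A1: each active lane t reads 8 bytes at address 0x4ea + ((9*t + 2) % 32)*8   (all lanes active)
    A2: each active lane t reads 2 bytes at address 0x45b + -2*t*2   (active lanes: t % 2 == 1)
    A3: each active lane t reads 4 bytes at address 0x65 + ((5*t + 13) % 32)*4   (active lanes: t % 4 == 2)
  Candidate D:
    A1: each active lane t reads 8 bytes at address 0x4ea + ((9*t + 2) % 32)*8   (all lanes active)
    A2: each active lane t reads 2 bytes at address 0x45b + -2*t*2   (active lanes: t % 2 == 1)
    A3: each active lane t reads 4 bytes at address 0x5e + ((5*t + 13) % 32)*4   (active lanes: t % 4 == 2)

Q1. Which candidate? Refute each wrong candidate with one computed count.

A: A1 gives 1 transaction, not 9
B: A1 gives 14 transactions, not 9
C: A3 gives 5 transactions, not 4
D: all counts match (9,5,4)

Answer: D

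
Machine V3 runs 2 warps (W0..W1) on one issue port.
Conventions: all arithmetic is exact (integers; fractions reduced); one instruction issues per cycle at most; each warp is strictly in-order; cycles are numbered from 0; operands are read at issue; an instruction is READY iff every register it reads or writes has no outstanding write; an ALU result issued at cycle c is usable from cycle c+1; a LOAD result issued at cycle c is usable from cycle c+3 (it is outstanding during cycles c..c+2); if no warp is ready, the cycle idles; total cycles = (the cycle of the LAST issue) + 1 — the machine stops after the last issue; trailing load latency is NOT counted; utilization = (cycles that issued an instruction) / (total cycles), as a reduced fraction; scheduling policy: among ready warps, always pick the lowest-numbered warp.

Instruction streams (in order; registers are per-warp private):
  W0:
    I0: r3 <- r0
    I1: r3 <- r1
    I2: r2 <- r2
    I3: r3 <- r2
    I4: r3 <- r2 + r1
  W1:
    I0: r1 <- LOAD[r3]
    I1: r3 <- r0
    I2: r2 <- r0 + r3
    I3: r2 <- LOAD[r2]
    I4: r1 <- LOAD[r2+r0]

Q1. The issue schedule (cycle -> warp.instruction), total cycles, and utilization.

cycle 0: W0.I0
cycle 1: W0.I1
cycle 2: W0.I2
cycle 3: W0.I3
cycle 4: W0.I4
cycle 5: W1.I0
cycle 6: W1.I1
cycle 7: W1.I2
cycle 8: W1.I3
cycle 9: idle
cycle 10: idle
cycle 11: W1.I4

Answer: 12 cycles, utilization 5/6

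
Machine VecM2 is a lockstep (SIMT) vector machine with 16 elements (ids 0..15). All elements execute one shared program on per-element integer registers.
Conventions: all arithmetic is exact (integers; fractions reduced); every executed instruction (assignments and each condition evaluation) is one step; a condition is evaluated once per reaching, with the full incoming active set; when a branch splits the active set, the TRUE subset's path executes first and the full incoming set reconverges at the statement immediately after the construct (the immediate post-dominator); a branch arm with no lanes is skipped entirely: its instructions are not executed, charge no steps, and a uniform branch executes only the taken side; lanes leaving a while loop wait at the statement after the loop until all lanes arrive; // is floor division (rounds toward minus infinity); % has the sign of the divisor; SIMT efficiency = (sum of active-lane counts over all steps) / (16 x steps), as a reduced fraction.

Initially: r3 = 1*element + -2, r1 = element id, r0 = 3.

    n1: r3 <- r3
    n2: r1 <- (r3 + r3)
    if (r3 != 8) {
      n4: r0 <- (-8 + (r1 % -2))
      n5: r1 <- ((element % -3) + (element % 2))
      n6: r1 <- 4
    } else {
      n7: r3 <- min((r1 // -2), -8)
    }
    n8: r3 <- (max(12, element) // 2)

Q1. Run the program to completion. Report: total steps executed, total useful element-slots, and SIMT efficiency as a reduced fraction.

Answer: 8 steps, 110 useful, 55/64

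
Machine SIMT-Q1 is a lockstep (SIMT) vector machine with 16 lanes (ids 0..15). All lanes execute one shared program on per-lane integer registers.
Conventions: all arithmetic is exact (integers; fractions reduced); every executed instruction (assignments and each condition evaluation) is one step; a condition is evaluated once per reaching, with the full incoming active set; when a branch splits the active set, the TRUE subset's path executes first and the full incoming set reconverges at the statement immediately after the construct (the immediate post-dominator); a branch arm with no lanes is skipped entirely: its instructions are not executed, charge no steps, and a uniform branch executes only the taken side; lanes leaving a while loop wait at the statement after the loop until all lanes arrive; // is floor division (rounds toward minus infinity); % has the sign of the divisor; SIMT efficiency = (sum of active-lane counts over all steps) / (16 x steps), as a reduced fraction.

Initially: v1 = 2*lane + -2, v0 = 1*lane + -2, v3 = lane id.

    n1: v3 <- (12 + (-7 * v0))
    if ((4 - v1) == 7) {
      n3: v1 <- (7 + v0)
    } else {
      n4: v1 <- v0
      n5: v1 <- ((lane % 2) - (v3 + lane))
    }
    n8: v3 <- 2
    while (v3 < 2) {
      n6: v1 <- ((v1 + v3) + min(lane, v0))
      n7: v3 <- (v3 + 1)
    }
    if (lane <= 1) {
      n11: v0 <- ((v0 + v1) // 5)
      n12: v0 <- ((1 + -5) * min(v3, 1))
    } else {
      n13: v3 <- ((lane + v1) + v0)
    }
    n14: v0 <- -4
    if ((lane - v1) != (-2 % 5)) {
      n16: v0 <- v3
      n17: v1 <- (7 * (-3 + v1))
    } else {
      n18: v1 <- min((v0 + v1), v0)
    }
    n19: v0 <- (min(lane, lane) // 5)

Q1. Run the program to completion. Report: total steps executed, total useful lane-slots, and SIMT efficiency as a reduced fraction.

Answer: 15 steps, 210 useful, 7/8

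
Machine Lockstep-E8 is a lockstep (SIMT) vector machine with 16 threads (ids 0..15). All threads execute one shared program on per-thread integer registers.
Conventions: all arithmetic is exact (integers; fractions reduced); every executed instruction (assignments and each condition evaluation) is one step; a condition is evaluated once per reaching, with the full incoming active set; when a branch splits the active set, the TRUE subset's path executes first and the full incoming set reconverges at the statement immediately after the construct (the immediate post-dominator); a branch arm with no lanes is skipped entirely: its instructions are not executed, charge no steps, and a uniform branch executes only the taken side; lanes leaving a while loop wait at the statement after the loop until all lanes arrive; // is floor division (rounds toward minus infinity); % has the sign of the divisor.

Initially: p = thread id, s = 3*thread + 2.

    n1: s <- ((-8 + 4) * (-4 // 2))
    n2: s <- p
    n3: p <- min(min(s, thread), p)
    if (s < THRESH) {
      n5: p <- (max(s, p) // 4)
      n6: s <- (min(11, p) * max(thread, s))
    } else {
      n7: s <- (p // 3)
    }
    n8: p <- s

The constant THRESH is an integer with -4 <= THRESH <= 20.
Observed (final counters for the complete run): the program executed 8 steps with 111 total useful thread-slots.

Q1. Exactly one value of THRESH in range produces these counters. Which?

Answer: THRESH = 15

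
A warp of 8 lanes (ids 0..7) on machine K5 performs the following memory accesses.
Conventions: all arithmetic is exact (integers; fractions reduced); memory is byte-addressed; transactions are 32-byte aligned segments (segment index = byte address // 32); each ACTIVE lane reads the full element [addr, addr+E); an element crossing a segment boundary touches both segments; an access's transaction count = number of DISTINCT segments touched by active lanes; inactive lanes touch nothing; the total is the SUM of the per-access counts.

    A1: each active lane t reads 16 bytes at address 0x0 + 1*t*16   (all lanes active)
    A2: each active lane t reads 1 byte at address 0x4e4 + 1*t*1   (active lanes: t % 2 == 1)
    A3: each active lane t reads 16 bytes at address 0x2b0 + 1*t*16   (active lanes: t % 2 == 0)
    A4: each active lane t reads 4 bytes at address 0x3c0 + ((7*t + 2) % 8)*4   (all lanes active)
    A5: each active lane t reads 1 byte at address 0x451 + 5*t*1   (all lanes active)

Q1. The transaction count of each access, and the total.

A1: 4 transactions
A2: 1 transaction
A3: 4 transactions
A4: 1 transaction
A5: 2 transactions

Answer: 4,1,4,1,2; total 12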